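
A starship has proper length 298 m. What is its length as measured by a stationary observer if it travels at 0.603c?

Proper length L₀ = 298 m
γ = 1/√(1 - 0.603²) = 1.2535
L = L₀/γ = 298/1.2535 = 237.7 m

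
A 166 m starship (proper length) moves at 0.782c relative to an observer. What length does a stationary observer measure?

Proper length L₀ = 166 m
γ = 1/√(1 - 0.782²) = 1.604
L = L₀/γ = 166/1.604 = 103.5 m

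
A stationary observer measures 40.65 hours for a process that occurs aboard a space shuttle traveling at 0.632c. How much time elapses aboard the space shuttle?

Dilated time Δt = 40.65 hours
γ = 1/√(1 - 0.632²) = 1.2904
Δt₀ = Δt/γ = 40.65/1.2904 = 31.50 hours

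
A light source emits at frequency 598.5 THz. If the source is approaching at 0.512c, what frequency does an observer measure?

β = v/c = 0.512
(1+β)/(1-β) = 1.512/0.488 = 3.098
Doppler factor = √(3.098) = 1.760
f_obs = 598.5 × 1.760 = 1053 THz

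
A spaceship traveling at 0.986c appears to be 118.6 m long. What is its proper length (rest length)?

Contracted length L = 118.6 m
γ = 1/√(1 - 0.986²) = 5.9972
L₀ = γL = 5.9972 × 118.6 = 711.3 m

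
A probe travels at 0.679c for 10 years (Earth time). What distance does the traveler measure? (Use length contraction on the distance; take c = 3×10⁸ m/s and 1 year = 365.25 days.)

Earth distance: d = v × t = 0.679c × 10 yr = 6.4283×10¹⁶ m
γ = 1.3621
d' = d/γ = 6.4283×10¹⁶/1.3621 = 4.719×10¹⁶ m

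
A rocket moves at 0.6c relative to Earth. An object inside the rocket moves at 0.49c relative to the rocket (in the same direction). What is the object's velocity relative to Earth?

u = (u' + v)/(1 + u'v/c²)
Numerator: 0.49 + 0.6 = 1.09
Denominator: 1 + 0.294 = 1.294
u = 1.09/1.294 = 0.8423c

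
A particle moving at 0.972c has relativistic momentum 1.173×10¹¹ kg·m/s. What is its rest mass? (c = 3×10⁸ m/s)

γ = 1/√(1 - 0.972²) = 4.256
v = 0.972 × 3×10⁸ = 2.916×10⁸ m/s
m = p/(γv) = 1.173×10¹¹/(4.256 × 2.916×10⁸) = 94.52 kg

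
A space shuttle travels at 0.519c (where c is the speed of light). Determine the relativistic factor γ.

v/c = 0.519, so (v/c)² = 0.269361
1 - (v/c)² = 0.730639
γ = 1/√(0.730639) = 1.170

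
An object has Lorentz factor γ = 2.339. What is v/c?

From γ = 1/√(1 - v²/c²):
1/γ² = 1/2.339² = 0.1828
v²/c² = 1 - 0.1828 = 0.8172
v/c = √(0.8172) = 0.9040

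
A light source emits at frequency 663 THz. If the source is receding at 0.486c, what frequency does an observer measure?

β = v/c = 0.486
(1-β)/(1+β) = 0.514/1.486 = 0.3459
Doppler factor = √(0.3459) = 0.5881
f_obs = 663 × 0.5881 = 389.9 THz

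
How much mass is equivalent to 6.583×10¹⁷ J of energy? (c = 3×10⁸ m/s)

From E = mc², we get m = E/c²
c² = (3×10⁸)² = 9×10¹⁶ m²/s²
m = 6.583×10¹⁷ / 9×10¹⁶ = 7.314 kg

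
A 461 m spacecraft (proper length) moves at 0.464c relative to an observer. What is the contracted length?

Proper length L₀ = 461 m
γ = 1/√(1 - 0.464²) = 1.1289
L = L₀/γ = 461/1.1289 = 408.4 m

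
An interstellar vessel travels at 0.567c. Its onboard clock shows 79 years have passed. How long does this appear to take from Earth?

Proper time Δt₀ = 79 years
γ = 1/√(1 - 0.567²) = 1.214
Δt = γΔt₀ = 1.214 × 79 = 95.91 years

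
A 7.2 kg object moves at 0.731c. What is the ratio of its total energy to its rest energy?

E = γmc², E₀ = mc²
E/E₀ = γ = 1/√(1 - 0.731²) = 1.465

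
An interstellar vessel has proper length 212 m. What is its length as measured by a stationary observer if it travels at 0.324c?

Proper length L₀ = 212 m
γ = 1/√(1 - 0.324²) = 1.057
L = L₀/γ = 212/1.057 = 200.6 m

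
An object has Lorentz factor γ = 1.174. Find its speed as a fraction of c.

From γ = 1/√(1 - v²/c²):
1/γ² = 1/1.174² = 0.7255
v²/c² = 1 - 0.7255 = 0.2745
v/c = √(0.2745) = 0.5239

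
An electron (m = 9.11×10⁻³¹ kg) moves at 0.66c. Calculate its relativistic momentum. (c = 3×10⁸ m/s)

γ = 1/√(1 - 0.66²) = 1.331
v = 0.66 × 3×10⁸ = 1.980×10⁸ m/s
p = γmv = 1.331 × 9.11×10⁻³¹ × 1.980×10⁸ = 2.401×10⁻²² kg·m/s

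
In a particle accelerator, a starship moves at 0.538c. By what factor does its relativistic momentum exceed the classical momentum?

p_rel = γmv, p_class = mv
Ratio = γ = 1/√(1 - 0.538²)
= 1/√(0.710556) = 1.186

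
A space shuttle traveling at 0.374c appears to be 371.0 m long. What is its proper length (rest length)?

Contracted length L = 371.0 m
γ = 1/√(1 - 0.374²) = 1.0783
L₀ = γL = 1.0783 × 371.0 = 400.0 m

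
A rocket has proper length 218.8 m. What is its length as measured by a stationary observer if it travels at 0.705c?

Proper length L₀ = 218.8 m
γ = 1/√(1 - 0.705²) = 1.410
L = L₀/γ = 218.8/1.410 = 155.2 m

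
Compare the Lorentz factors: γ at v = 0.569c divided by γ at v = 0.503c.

γ₁ = 1/√(1 - 0.569²) = 1.216
γ₂ = 1/√(1 - 0.503²) = 1.157
γ₁/γ₂ = 1.216/1.157 = 1.051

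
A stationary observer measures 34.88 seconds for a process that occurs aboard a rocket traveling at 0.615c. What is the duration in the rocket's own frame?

Dilated time Δt = 34.88 seconds
γ = 1/√(1 - 0.615²) = 1.2682
Δt₀ = Δt/γ = 34.88/1.2682 = 27.50 seconds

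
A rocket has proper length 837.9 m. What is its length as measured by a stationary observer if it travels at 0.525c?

Proper length L₀ = 837.9 m
γ = 1/√(1 - 0.525²) = 1.175
L = L₀/γ = 837.9/1.175 = 713.1 m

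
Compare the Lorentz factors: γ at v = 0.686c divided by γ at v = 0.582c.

γ₁ = 1/√(1 - 0.686²) = 1.3744
γ₂ = 1/√(1 - 0.582²) = 1.2297
γ₁/γ₂ = 1.3744/1.2297 = 1.118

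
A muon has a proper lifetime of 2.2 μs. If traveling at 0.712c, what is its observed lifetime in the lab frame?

Proper lifetime τ₀ = 2.2 μs
γ = 1/√(1 - 0.712²) = 1.424
τ = γτ₀ = 1.424 × 2.2 μs = 3.133 μs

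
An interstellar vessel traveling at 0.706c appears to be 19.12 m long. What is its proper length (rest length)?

Contracted length L = 19.12 m
γ = 1/√(1 - 0.706²) = 1.412
L₀ = γL = 1.412 × 19.12 = 27.00 m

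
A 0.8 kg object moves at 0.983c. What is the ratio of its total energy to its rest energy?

E = γmc², E₀ = mc²
E/E₀ = γ = 1/√(1 - 0.983²) = 5.446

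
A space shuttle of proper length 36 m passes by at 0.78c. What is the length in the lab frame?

Proper length L₀ = 36 m
γ = 1/√(1 - 0.78²) = 1.598
L = L₀/γ = 36/1.598 = 22.53 m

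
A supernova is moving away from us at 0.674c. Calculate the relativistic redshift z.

β = 0.674
(1+β)/(1-β) = 1.674/0.326 = 5.135
√(5.135) = 2.266
z = 2.266 - 1 = 1.266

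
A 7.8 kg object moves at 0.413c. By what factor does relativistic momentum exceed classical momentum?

p_rel = γmv, p_class = mv
Ratio = γ = 1/√(1 - 0.413²) = 1.098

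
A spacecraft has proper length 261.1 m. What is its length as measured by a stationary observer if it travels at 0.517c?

Proper length L₀ = 261.1 m
γ = 1/√(1 - 0.517²) = 1.168
L = L₀/γ = 261.1/1.168 = 223.5 m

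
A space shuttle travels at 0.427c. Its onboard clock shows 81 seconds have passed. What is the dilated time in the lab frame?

Proper time Δt₀ = 81 seconds
γ = 1/√(1 - 0.427²) = 1.1059
Δt = γΔt₀ = 1.1059 × 81 = 89.58 seconds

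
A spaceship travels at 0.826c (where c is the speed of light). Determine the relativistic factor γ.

v/c = 0.826, so (v/c)² = 0.682276
1 - (v/c)² = 0.317724
γ = 1/√(0.317724) = 1.774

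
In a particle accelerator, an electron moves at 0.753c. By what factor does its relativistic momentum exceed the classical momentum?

p_rel = γmv, p_class = mv
Ratio = γ = 1/√(1 - 0.753²)
= 1/√(0.432991) = 1.520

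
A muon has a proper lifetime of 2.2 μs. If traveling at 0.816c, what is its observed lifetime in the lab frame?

Proper lifetime τ₀ = 2.2 μs
γ = 1/√(1 - 0.816²) = 1.730
τ = γτ₀ = 1.730 × 2.2 μs = 3.806 μs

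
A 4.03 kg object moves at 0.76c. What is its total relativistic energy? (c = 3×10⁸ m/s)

γ = 1/√(1 - 0.76²) = 1.5386
mc² = 4.03 × (3×10⁸)² = 3.627×10¹⁷ J
E = γmc² = 1.5386 × 3.627×10¹⁷ = 5.581×10¹⁷ J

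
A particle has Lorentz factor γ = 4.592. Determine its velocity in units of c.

From γ = 1/√(1 - v²/c²):
1/γ² = 1/4.592² = 0.04742
v²/c² = 1 - 0.04742 = 0.9526
v/c = √(0.9526) = 0.9760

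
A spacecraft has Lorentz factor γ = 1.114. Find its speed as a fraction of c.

From γ = 1/√(1 - v²/c²):
1/γ² = 1/1.114² = 0.8058
v²/c² = 1 - 0.8058 = 0.1942
v/c = √(0.1942) = 0.4407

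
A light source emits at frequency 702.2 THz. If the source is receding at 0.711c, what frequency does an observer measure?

β = v/c = 0.711
(1-β)/(1+β) = 0.289/1.711 = 0.1689
Doppler factor = √(0.1689) = 0.4110
f_obs = 702.2 × 0.4110 = 288.6 THz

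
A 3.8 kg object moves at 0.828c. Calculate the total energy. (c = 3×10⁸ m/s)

γ = 1/√(1 - 0.828²) = 1.7834
mc² = 3.8 × (3×10⁸)² = 3.420×10¹⁷ J
E = γmc² = 1.7834 × 3.420×10¹⁷ = 6.099×10¹⁷ J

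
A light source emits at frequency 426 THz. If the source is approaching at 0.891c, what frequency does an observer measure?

β = v/c = 0.891
(1+β)/(1-β) = 1.891/0.109 = 17.35
Doppler factor = √(17.35) = 4.165
f_obs = 426 × 4.165 = 1774 THz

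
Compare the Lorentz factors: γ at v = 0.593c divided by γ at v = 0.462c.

γ₁ = 1/√(1 - 0.593²) = 1.242
γ₂ = 1/√(1 - 0.462²) = 1.128
γ₁/γ₂ = 1.242/1.128 = 1.101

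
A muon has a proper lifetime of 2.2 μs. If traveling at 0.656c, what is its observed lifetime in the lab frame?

Proper lifetime τ₀ = 2.2 μs
γ = 1/√(1 - 0.656²) = 1.325
τ = γτ₀ = 1.325 × 2.2 μs = 2.915 μs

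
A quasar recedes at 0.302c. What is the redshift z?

β = 0.302
(1+β)/(1-β) = 1.302/0.698 = 1.8653
√(1.8653) = 1.3658
z = 1.3658 - 1 = 0.3658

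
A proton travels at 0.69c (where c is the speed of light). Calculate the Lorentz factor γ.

v/c = 0.69, so (v/c)² = 0.4761
1 - (v/c)² = 0.5239
γ = 1/√(0.5239) = 1.382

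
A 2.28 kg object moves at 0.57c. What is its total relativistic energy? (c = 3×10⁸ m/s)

γ = 1/√(1 - 0.57²) = 1.217
mc² = 2.28 × (3×10⁸)² = 2.052×10¹⁷ J
E = γmc² = 1.217 × 2.052×10¹⁷ = 2.497×10¹⁷ J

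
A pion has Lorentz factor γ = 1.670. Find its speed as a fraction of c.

From γ = 1/√(1 - v²/c²):
1/γ² = 1/1.670² = 0.3586
v²/c² = 1 - 0.3586 = 0.6414
v/c = √(0.6414) = 0.8009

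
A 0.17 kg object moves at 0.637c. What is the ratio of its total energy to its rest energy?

E = γmc², E₀ = mc²
E/E₀ = γ = 1/√(1 - 0.637²) = 1.297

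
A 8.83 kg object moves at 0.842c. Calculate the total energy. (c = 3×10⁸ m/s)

γ = 1/√(1 - 0.842²) = 1.854
mc² = 8.83 × (3×10⁸)² = 7.947×10¹⁷ J
E = γmc² = 1.854 × 7.947×10¹⁷ = 1.473×10¹⁸ J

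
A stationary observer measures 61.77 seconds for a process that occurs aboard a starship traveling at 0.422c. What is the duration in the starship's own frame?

Dilated time Δt = 61.77 seconds
γ = 1/√(1 - 0.422²) = 1.103
Δt₀ = Δt/γ = 61.77/1.103 = 56.00 seconds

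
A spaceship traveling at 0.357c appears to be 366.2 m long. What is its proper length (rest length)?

Contracted length L = 366.2 m
γ = 1/√(1 - 0.357²) = 1.0705
L₀ = γL = 1.0705 × 366.2 = 392.0 m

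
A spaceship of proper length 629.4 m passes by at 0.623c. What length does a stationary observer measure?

Proper length L₀ = 629.4 m
γ = 1/√(1 - 0.623²) = 1.2784
L = L₀/γ = 629.4/1.2784 = 492.3 m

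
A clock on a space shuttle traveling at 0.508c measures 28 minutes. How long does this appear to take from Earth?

Proper time Δt₀ = 28 minutes
γ = 1/√(1 - 0.508²) = 1.161
Δt = γΔt₀ = 1.161 × 28 = 32.51 minutes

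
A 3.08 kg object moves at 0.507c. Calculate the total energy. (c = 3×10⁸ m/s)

γ = 1/√(1 - 0.507²) = 1.160
mc² = 3.08 × (3×10⁸)² = 2.772×10¹⁷ J
E = γmc² = 1.160 × 2.772×10¹⁷ = 3.216×10¹⁷ J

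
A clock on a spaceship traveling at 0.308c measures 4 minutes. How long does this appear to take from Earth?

Proper time Δt₀ = 4 minutes
γ = 1/√(1 - 0.308²) = 1.051
Δt = γΔt₀ = 1.051 × 4 = 4.204 minutes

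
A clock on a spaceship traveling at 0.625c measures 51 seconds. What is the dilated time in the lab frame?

Proper time Δt₀ = 51 seconds
γ = 1/√(1 - 0.625²) = 1.281
Δt = γΔt₀ = 1.281 × 51 = 65.33 seconds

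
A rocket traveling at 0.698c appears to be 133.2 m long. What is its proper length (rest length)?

Contracted length L = 133.2 m
γ = 1/√(1 - 0.698²) = 1.3965
L₀ = γL = 1.3965 × 133.2 = 186.0 m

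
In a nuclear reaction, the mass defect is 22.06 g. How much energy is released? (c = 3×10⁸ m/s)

Convert mass defect: Δm = 22.06 g = 0.02206 kg
E = Δm·c² = 0.02206 × (3×10⁸)²
= 0.02206 × 9×10¹⁶ = 1.985×10¹⁵ J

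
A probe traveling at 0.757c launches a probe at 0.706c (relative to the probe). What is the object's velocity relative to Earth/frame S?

u = (u' + v)/(1 + u'v/c²)
Numerator: 0.706 + 0.757 = 1.463
Denominator: 1 + 0.534442 = 1.534442
u = 1.463/1.534442 = 0.9534c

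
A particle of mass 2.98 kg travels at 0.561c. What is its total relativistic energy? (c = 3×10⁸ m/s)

γ = 1/√(1 - 0.561²) = 1.208
mc² = 2.98 × (3×10⁸)² = 2.682×10¹⁷ J
E = γmc² = 1.208 × 2.682×10¹⁷ = 3.240×10¹⁷ J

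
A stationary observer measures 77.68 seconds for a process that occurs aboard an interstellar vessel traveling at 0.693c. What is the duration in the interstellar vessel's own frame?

Dilated time Δt = 77.68 seconds
γ = 1/√(1 - 0.693²) = 1.3871
Δt₀ = Δt/γ = 77.68/1.3871 = 56.00 seconds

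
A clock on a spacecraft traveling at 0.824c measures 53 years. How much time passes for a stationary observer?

Proper time Δt₀ = 53 years
γ = 1/√(1 - 0.824²) = 1.7649
Δt = γΔt₀ = 1.7649 × 53 = 93.54 years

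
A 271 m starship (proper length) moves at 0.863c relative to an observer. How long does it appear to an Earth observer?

Proper length L₀ = 271 m
γ = 1/√(1 - 0.863²) = 1.979
L = L₀/γ = 271/1.979 = 136.9 m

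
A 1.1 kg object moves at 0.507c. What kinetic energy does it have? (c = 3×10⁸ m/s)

γ = 1/√(1 - 0.507²) = 1.1602
γ - 1 = 0.1602
KE = (γ-1)mc² = 0.1602 × 1.1 × (3×10⁸)² = 1.586×10¹⁶ J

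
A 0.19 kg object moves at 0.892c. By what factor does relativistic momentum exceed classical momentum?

p_rel = γmv, p_class = mv
Ratio = γ = 1/√(1 - 0.892²) = 2.212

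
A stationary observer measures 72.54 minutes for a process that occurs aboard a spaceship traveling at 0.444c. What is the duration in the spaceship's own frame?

Dilated time Δt = 72.54 minutes
γ = 1/√(1 - 0.444²) = 1.116
Δt₀ = Δt/γ = 72.54/1.116 = 65.00 minutes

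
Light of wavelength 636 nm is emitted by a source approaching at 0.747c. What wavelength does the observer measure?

β = 0.747
Wavelength Doppler factor = √(0.253/1.747) = √(0.14482) = 0.38055
λ_obs = 636 × 0.38055 = 242.0 nm (blueshift)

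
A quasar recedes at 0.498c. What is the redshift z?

β = 0.498
(1+β)/(1-β) = 1.498/0.502 = 2.984
√(2.984) = 1.7274
z = 1.7274 - 1 = 0.7274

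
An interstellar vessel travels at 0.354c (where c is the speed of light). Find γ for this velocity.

v/c = 0.354, so (v/c)² = 0.125316
1 - (v/c)² = 0.874684
γ = 1/√(0.874684) = 1.069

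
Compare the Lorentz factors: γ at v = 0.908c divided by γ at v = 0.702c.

γ₁ = 1/√(1 - 0.908²) = 2.387
γ₂ = 1/√(1 - 0.702²) = 1.404
γ₁/γ₂ = 2.387/1.404 = 1.700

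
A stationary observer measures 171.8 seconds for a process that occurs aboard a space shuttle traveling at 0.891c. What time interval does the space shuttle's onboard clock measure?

Dilated time Δt = 171.8 seconds
γ = 1/√(1 - 0.891²) = 2.2026
Δt₀ = Δt/γ = 171.8/2.2026 = 78.00 seconds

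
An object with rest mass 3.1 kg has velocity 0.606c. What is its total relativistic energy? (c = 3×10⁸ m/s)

γ = 1/√(1 - 0.606²) = 1.257
mc² = 3.1 × (3×10⁸)² = 2.790×10¹⁷ J
E = γmc² = 1.257 × 2.790×10¹⁷ = 3.507×10¹⁷ J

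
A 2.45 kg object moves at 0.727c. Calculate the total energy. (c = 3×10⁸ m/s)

γ = 1/√(1 - 0.727²) = 1.4564
mc² = 2.45 × (3×10⁸)² = 2.205×10¹⁷ J
E = γmc² = 1.4564 × 2.205×10¹⁷ = 3.211×10¹⁷ J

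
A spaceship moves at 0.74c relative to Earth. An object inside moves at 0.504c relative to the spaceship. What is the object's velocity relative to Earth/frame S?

u = (u' + v)/(1 + u'v/c²)
Numerator: 0.504 + 0.74 = 1.244
Denominator: 1 + 0.37296 = 1.37296
u = 1.244/1.37296 = 0.9061c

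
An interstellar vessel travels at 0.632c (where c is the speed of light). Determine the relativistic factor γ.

v/c = 0.632, so (v/c)² = 0.399424
1 - (v/c)² = 0.600576
γ = 1/√(0.600576) = 1.290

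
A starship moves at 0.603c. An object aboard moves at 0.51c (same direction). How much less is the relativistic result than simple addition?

Classical: u' + v = 0.51 + 0.603 = 1.113c
Relativistic: u = (0.51 + 0.603)/(1 + 0.30753) = 1.113/1.30753 = 0.8512c
Difference: 1.113 - 0.8512 = 0.2618c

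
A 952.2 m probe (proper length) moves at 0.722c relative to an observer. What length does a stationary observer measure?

Proper length L₀ = 952.2 m
γ = 1/√(1 - 0.722²) = 1.4453
L = L₀/γ = 952.2/1.4453 = 658.8 m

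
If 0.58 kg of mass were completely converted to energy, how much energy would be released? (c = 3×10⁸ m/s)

Using E = mc²:
c² = (3×10⁸)² = 9×10¹⁶ m²/s²
E = 0.58 × 9×10¹⁶ = 5.220×10¹⁶ J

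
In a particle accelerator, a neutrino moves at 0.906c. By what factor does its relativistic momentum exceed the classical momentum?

p_rel = γmv, p_class = mv
Ratio = γ = 1/√(1 - 0.906²)
= 1/√(0.179164) = 2.363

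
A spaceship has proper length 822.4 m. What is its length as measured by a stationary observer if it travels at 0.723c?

Proper length L₀ = 822.4 m
γ = 1/√(1 - 0.723²) = 1.4475
L = L₀/γ = 822.4/1.4475 = 568.2 m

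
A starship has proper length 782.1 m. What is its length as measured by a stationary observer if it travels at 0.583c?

Proper length L₀ = 782.1 m
γ = 1/√(1 - 0.583²) = 1.2308
L = L₀/γ = 782.1/1.2308 = 635.4 m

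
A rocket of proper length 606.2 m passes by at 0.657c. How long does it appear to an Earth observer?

Proper length L₀ = 606.2 m
γ = 1/√(1 - 0.657²) = 1.3265
L = L₀/γ = 606.2/1.3265 = 457.0 m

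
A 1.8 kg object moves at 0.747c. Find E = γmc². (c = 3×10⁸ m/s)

γ = 1/√(1 - 0.747²) = 1.5042
mc² = 1.8 × (3×10⁸)² = 1.620×10¹⁷ J
E = γmc² = 1.5042 × 1.620×10¹⁷ = 2.437×10¹⁷ J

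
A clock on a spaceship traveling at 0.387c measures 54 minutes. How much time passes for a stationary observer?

Proper time Δt₀ = 54 minutes
γ = 1/√(1 - 0.387²) = 1.0845
Δt = γΔt₀ = 1.0845 × 54 = 58.56 minutes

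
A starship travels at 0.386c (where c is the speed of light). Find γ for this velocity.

v/c = 0.386, so (v/c)² = 0.148996
1 - (v/c)² = 0.851004
γ = 1/√(0.851004) = 1.084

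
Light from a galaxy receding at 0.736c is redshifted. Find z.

β = 0.736
(1+β)/(1-β) = 1.736/0.264 = 6.576
√(6.576) = 2.564
z = 2.564 - 1 = 1.564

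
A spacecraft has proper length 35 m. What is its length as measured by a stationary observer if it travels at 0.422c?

Proper length L₀ = 35 m
γ = 1/√(1 - 0.422²) = 1.103
L = L₀/γ = 35/1.103 = 31.73 m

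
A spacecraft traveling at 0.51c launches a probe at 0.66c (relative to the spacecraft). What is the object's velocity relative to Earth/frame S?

u = (u' + v)/(1 + u'v/c²)
Numerator: 0.66 + 0.51 = 1.17
Denominator: 1 + 0.3366 = 1.3366
u = 1.17/1.3366 = 0.8754c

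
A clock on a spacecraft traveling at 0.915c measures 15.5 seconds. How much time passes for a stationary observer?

Proper time Δt₀ = 15.5 seconds
γ = 1/√(1 - 0.915²) = 2.479
Δt = γΔt₀ = 2.479 × 15.5 = 38.42 seconds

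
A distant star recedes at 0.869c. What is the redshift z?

β = 0.869
(1+β)/(1-β) = 1.869/0.131 = 14.267
√(14.267) = 3.777
z = 3.777 - 1 = 2.777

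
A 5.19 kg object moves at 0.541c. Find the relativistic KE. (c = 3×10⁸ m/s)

γ = 1/√(1 - 0.541²) = 1.18903
γ - 1 = 0.18903
KE = (γ-1)mc² = 0.18903 × 5.19 × (3×10⁸)² = 8.830×10¹⁶ J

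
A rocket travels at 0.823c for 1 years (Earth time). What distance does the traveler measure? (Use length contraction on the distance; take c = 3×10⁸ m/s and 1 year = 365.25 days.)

Earth distance: d = v × t = 0.823c × 1 yr = 7.7916×10¹⁵ m
γ = 1.7604
d' = d/γ = 7.7916×10¹⁵/1.7604 = 4.426×10¹⁵ m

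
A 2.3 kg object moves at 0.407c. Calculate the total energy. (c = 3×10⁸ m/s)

γ = 1/√(1 - 0.407²) = 1.0948
mc² = 2.3 × (3×10⁸)² = 2.070×10¹⁷ J
E = γmc² = 1.0948 × 2.070×10¹⁷ = 2.266×10¹⁷ J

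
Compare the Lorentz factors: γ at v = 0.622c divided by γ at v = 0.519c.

γ₁ = 1/√(1 - 0.622²) = 1.2771
γ₂ = 1/√(1 - 0.519²) = 1.1699
γ₁/γ₂ = 1.2771/1.1699 = 1.092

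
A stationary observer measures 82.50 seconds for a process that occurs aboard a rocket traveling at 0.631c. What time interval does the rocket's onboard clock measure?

Dilated time Δt = 82.50 seconds
γ = 1/√(1 - 0.631²) = 1.289
Δt₀ = Δt/γ = 82.50/1.289 = 64.00 seconds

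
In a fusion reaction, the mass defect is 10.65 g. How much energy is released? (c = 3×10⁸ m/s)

Convert mass defect: Δm = 10.65 g = 0.01065 kg
E = Δm·c² = 0.01065 × (3×10⁸)²
= 0.01065 × 9×10¹⁶ = 9.585×10¹⁴ J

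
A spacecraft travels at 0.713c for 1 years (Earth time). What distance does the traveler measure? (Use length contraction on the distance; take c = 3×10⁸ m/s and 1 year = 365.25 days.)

Earth distance: d = v × t = 0.713c × 1 yr = 6.7502×10¹⁵ m
γ = 1.4262
d' = d/γ = 6.7502×10¹⁵/1.4262 = 4.733×10¹⁵ m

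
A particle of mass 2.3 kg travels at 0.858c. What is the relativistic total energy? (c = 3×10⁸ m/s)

γ = 1/√(1 - 0.858²) = 1.947
mc² = 2.3 × (3×10⁸)² = 2.070×10¹⁷ J
E = γmc² = 1.947 × 2.070×10¹⁷ = 4.030×10¹⁷ J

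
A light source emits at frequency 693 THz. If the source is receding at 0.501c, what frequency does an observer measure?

β = v/c = 0.501
(1-β)/(1+β) = 0.499/1.501 = 0.33245
Doppler factor = √(0.33245) = 0.5766
f_obs = 693 × 0.5766 = 399.6 THz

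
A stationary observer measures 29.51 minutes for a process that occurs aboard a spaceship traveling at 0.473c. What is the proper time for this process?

Dilated time Δt = 29.51 minutes
γ = 1/√(1 - 0.473²) = 1.135
Δt₀ = Δt/γ = 29.51/1.135 = 26.00 minutes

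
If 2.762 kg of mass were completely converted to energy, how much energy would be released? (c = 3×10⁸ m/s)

Using E = mc²:
c² = (3×10⁸)² = 9×10¹⁶ m²/s²
E = 2.762 × 9×10¹⁶ = 2.486×10¹⁷ J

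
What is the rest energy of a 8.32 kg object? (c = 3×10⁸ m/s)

c² = (3×10⁸)² = 9.000×10¹⁶ m²/s²
E₀ = mc² = 8.32 × 9.000×10¹⁶ = 7.488×10¹⁷ J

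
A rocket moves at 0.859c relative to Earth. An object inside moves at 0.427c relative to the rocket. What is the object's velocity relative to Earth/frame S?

u = (u' + v)/(1 + u'v/c²)
Numerator: 0.427 + 0.859 = 1.286
Denominator: 1 + 0.366793 = 1.366793
u = 1.286/1.366793 = 0.9409c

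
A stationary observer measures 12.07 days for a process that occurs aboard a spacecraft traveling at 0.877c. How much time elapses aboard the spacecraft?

Dilated time Δt = 12.07 days
γ = 1/√(1 - 0.877²) = 2.081
Δt₀ = Δt/γ = 12.07/2.081 = 5.800 days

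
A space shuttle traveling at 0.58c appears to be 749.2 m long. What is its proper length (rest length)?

Contracted length L = 749.2 m
γ = 1/√(1 - 0.58²) = 1.2276
L₀ = γL = 1.2276 × 749.2 = 919.7 m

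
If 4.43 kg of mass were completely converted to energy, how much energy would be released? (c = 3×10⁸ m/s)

Using E = mc²:
c² = (3×10⁸)² = 9×10¹⁶ m²/s²
E = 4.43 × 9×10¹⁶ = 3.987×10¹⁷ J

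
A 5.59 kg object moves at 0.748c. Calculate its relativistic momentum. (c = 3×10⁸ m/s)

γ = 1/√(1 - 0.748²) = 1.507
v = 0.748 × 3×10⁸ = 2.244×10⁸ m/s
p = γmv = 1.507 × 5.59 × 2.244×10⁸ = 1.890×10⁹ kg·m/s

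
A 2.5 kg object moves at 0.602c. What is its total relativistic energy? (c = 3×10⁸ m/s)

γ = 1/√(1 - 0.602²) = 1.2524
mc² = 2.5 × (3×10⁸)² = 2.250×10¹⁷ J
E = γmc² = 1.2524 × 2.250×10¹⁷ = 2.818×10¹⁷ J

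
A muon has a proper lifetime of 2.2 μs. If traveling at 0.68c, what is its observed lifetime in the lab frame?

Proper lifetime τ₀ = 2.2 μs
γ = 1/√(1 - 0.68²) = 1.36386
τ = γτ₀ = 1.36386 × 2.2 μs = 3.000 μs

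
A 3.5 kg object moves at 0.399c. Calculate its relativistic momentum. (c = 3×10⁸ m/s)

γ = 1/√(1 - 0.399²) = 1.0906
v = 0.399 × 3×10⁸ = 1.197×10⁸ m/s
p = γmv = 1.0906 × 3.5 × 1.197×10⁸ = 4.569×10⁸ kg·m/s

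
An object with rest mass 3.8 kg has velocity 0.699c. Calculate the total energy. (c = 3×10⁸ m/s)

γ = 1/√(1 - 0.699²) = 1.39836
mc² = 3.8 × (3×10⁸)² = 3.420×10¹⁷ J
E = γmc² = 1.39836 × 3.420×10¹⁷ = 4.782×10¹⁷ J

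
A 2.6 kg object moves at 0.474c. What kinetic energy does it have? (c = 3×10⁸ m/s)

γ = 1/√(1 - 0.474²) = 1.1357
γ - 1 = 0.1357
KE = (γ-1)mc² = 0.1357 × 2.6 × (3×10⁸)² = 3.175×10¹⁶ J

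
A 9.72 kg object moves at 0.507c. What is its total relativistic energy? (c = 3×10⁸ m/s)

γ = 1/√(1 - 0.507²) = 1.160
mc² = 9.72 × (3×10⁸)² = 8.748×10¹⁷ J
E = γmc² = 1.160 × 8.748×10¹⁷ = 1.015×10¹⁸ J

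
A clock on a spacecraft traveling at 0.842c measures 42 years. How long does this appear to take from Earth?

Proper time Δt₀ = 42 years
γ = 1/√(1 - 0.842²) = 1.8536
Δt = γΔt₀ = 1.8536 × 42 = 77.85 years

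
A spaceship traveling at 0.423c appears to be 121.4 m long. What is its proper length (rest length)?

Contracted length L = 121.4 m
γ = 1/√(1 - 0.423²) = 1.104
L₀ = γL = 1.104 × 121.4 = 134.0 m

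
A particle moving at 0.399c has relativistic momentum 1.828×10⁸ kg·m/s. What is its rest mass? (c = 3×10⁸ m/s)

γ = 1/√(1 - 0.399²) = 1.091
v = 0.399 × 3×10⁸ = 1.197×10⁸ m/s
m = p/(γv) = 1.828×10⁸/(1.091 × 1.197×10⁸) = 1.400 kg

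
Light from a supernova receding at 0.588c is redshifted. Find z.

β = 0.588
(1+β)/(1-β) = 1.588/0.412 = 3.8544
√(3.8544) = 1.9633
z = 1.9633 - 1 = 0.9633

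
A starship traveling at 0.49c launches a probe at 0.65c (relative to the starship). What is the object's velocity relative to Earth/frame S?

u = (u' + v)/(1 + u'v/c²)
Numerator: 0.65 + 0.49 = 1.14
Denominator: 1 + 0.3185 = 1.3185
u = 1.14/1.3185 = 0.8646c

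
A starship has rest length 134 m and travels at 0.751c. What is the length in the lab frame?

Proper length L₀ = 134 m
γ = 1/√(1 - 0.751²) = 1.5145
L = L₀/γ = 134/1.5145 = 88.48 m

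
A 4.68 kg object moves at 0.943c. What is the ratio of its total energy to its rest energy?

E = γmc², E₀ = mc²
E/E₀ = γ = 1/√(1 - 0.943²) = 3.005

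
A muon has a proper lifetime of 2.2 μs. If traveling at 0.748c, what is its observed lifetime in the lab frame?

Proper lifetime τ₀ = 2.2 μs
γ = 1/√(1 - 0.748²) = 1.507
τ = γτ₀ = 1.507 × 2.2 μs = 3.315 μs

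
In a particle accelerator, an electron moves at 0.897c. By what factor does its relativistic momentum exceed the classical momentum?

p_rel = γmv, p_class = mv
Ratio = γ = 1/√(1 - 0.897²)
= 1/√(0.195391) = 2.262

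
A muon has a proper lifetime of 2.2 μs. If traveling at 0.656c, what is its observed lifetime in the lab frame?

Proper lifetime τ₀ = 2.2 μs
γ = 1/√(1 - 0.656²) = 1.325
τ = γτ₀ = 1.325 × 2.2 μs = 2.915 μs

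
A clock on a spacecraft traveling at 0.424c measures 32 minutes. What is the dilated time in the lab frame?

Proper time Δt₀ = 32 minutes
γ = 1/√(1 - 0.424²) = 1.104
Δt = γΔt₀ = 1.104 × 32 = 35.33 minutes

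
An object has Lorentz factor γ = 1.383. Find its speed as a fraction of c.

From γ = 1/√(1 - v²/c²):
1/γ² = 1/1.383² = 0.5228
v²/c² = 1 - 0.5228 = 0.4772
v/c = √(0.4772) = 0.6908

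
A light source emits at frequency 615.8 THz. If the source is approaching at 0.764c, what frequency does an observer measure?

β = v/c = 0.764
(1+β)/(1-β) = 1.764/0.236 = 7.475
Doppler factor = √(7.475) = 2.734
f_obs = 615.8 × 2.734 = 1684 THz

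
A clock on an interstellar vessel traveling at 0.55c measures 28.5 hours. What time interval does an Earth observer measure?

Proper time Δt₀ = 28.5 hours
γ = 1/√(1 - 0.55²) = 1.1974
Δt = γΔt₀ = 1.1974 × 28.5 = 34.13 hours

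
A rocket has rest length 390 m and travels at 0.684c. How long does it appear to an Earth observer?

Proper length L₀ = 390 m
γ = 1/√(1 - 0.684²) = 1.371
L = L₀/γ = 390/1.371 = 284.5 m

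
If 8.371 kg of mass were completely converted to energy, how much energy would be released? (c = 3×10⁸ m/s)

Using E = mc²:
c² = (3×10⁸)² = 9×10¹⁶ m²/s²
E = 8.371 × 9×10¹⁶ = 7.534×10¹⁷ J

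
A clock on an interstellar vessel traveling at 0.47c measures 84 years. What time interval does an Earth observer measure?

Proper time Δt₀ = 84 years
γ = 1/√(1 - 0.47²) = 1.133
Δt = γΔt₀ = 1.133 × 84 = 95.17 years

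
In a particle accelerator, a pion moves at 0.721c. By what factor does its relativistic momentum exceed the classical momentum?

p_rel = γmv, p_class = mv
Ratio = γ = 1/√(1 - 0.721²)
= 1/√(0.480159) = 1.443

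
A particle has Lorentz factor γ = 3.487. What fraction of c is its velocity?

From γ = 1/√(1 - v²/c²):
1/γ² = 1/3.487² = 0.08224
v²/c² = 1 - 0.08224 = 0.9178
v/c = √(0.9178) = 0.9580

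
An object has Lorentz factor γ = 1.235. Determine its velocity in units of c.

From γ = 1/√(1 - v²/c²):
1/γ² = 1/1.235² = 0.65564
v²/c² = 1 - 0.65564 = 0.34436
v/c = √(0.34436) = 0.5868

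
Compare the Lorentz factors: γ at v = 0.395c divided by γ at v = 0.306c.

γ₁ = 1/√(1 - 0.395²) = 1.0885
γ₂ = 1/√(1 - 0.306²) = 1.0504
γ₁/γ₂ = 1.0885/1.0504 = 1.036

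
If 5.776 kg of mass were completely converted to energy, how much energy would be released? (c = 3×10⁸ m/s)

Using E = mc²:
c² = (3×10⁸)² = 9×10¹⁶ m²/s²
E = 5.776 × 9×10¹⁶ = 5.198×10¹⁷ J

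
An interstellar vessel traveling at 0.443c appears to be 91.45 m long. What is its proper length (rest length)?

Contracted length L = 91.45 m
γ = 1/√(1 - 0.443²) = 1.115
L₀ = γL = 1.115 × 91.45 = 102.0 m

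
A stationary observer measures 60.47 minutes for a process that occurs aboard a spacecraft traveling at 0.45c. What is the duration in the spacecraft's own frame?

Dilated time Δt = 60.47 minutes
γ = 1/√(1 - 0.45²) = 1.1198
Δt₀ = Δt/γ = 60.47/1.1198 = 54.00 minutes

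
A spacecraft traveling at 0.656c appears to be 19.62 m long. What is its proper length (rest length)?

Contracted length L = 19.62 m
γ = 1/√(1 - 0.656²) = 1.3249
L₀ = γL = 1.3249 × 19.62 = 25.99 m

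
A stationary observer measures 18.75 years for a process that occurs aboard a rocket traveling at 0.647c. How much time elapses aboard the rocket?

Dilated time Δt = 18.75 years
γ = 1/√(1 - 0.647²) = 1.311
Δt₀ = Δt/γ = 18.75/1.311 = 14.30 years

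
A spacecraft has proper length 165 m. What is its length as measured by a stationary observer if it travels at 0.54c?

Proper length L₀ = 165 m
γ = 1/√(1 - 0.54²) = 1.188
L = L₀/γ = 165/1.188 = 138.9 m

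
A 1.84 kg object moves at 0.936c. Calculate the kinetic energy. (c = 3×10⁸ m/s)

γ = 1/√(1 - 0.936²) = 2.841
γ - 1 = 1.841
KE = (γ-1)mc² = 1.841 × 1.84 × (3×10⁸)² = 3.049×10¹⁷ J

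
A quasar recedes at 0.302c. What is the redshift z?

β = 0.302
(1+β)/(1-β) = 1.302/0.698 = 1.8653
√(1.8653) = 1.3658
z = 1.3658 - 1 = 0.3658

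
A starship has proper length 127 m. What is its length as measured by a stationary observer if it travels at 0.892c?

Proper length L₀ = 127 m
γ = 1/√(1 - 0.892²) = 2.212
L = L₀/γ = 127/2.212 = 57.41 m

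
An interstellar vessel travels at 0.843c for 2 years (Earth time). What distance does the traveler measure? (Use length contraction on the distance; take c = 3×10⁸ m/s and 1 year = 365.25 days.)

Earth distance: d = v × t = 0.843c × 2 yr = 1.5962×10¹⁶ m
γ = 1.8590
d' = d/γ = 1.5962×10¹⁶/1.8590 = 8.586×10¹⁵ m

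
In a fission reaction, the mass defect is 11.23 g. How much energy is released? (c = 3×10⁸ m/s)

Convert mass defect: Δm = 11.23 g = 0.01123 kg
E = Δm·c² = 0.01123 × (3×10⁸)²
= 0.01123 × 9×10¹⁶ = 1.011×10¹⁵ J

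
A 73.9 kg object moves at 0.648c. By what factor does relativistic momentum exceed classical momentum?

p_rel = γmv, p_class = mv
Ratio = γ = 1/√(1 - 0.648²) = 1.313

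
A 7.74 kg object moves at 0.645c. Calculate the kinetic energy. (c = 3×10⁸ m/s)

γ = 1/√(1 - 0.645²) = 1.3086
γ - 1 = 0.3086
KE = (γ-1)mc² = 0.3086 × 7.74 × (3×10⁸)² = 2.150×10¹⁷ J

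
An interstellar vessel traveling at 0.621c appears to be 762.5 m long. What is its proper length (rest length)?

Contracted length L = 762.5 m
γ = 1/√(1 - 0.621²) = 1.2758
L₀ = γL = 1.2758 × 762.5 = 972.8 m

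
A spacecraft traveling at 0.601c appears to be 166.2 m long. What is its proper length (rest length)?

Contracted length L = 166.2 m
γ = 1/√(1 - 0.601²) = 1.251
L₀ = γL = 1.251 × 166.2 = 207.9 m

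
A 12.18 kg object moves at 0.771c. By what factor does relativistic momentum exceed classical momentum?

p_rel = γmv, p_class = mv
Ratio = γ = 1/√(1 - 0.771²) = 1.570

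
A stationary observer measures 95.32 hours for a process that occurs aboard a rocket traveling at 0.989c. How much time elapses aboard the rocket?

Dilated time Δt = 95.32 hours
γ = 1/√(1 - 0.989²) = 6.761
Δt₀ = Δt/γ = 95.32/6.761 = 14.10 hours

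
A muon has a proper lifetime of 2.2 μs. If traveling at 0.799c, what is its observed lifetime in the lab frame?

Proper lifetime τ₀ = 2.2 μs
γ = 1/√(1 - 0.799²) = 1.663
τ = γτ₀ = 1.663 × 2.2 μs = 3.659 μs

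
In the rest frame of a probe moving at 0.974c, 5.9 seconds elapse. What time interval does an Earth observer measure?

Proper time Δt₀ = 5.9 seconds
γ = 1/√(1 - 0.974²) = 4.414
Δt = γΔt₀ = 4.414 × 5.9 = 26.04 seconds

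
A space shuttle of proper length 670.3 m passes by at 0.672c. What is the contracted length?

Proper length L₀ = 670.3 m
γ = 1/√(1 - 0.672²) = 1.3503
L = L₀/γ = 670.3/1.3503 = 496.4 m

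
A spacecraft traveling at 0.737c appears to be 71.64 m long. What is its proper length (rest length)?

Contracted length L = 71.64 m
γ = 1/√(1 - 0.737²) = 1.480
L₀ = γL = 1.480 × 71.64 = 106.0 m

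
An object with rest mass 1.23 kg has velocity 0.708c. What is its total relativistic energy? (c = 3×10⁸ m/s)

γ = 1/√(1 - 0.708²) = 1.416
mc² = 1.23 × (3×10⁸)² = 1.107×10¹⁷ J
E = γmc² = 1.416 × 1.107×10¹⁷ = 1.568×10¹⁷ J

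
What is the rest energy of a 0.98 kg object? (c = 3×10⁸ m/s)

c² = (3×10⁸)² = 9.000×10¹⁶ m²/s²
E₀ = mc² = 0.98 × 9.000×10¹⁶ = 8.820×10¹⁶ J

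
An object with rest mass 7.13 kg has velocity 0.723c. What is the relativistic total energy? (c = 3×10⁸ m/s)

γ = 1/√(1 - 0.723²) = 1.4475
mc² = 7.13 × (3×10⁸)² = 6.417×10¹⁷ J
E = γmc² = 1.4475 × 6.417×10¹⁷ = 9.289×10¹⁷ J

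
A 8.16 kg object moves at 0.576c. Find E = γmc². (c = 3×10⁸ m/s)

γ = 1/√(1 - 0.576²) = 1.2233
mc² = 8.16 × (3×10⁸)² = 7.344×10¹⁷ J
E = γmc² = 1.2233 × 7.344×10¹⁷ = 8.984×10¹⁷ J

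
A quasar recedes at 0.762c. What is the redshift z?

β = 0.762
(1+β)/(1-β) = 1.762/0.238 = 7.403
√(7.403) = 2.721
z = 2.721 - 1 = 1.721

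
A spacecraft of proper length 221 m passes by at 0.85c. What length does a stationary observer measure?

Proper length L₀ = 221 m
γ = 1/√(1 - 0.85²) = 1.898
L = L₀/γ = 221/1.898 = 116.4 m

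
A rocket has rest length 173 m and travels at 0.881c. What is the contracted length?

Proper length L₀ = 173 m
γ = 1/√(1 - 0.881²) = 2.1136
L = L₀/γ = 173/2.1136 = 81.85 m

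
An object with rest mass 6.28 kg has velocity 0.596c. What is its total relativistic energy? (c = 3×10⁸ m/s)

γ = 1/√(1 - 0.596²) = 1.2454
mc² = 6.28 × (3×10⁸)² = 5.652×10¹⁷ J
E = γmc² = 1.2454 × 5.652×10¹⁷ = 7.039×10¹⁷ J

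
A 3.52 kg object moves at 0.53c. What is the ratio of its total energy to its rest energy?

E = γmc², E₀ = mc²
E/E₀ = γ = 1/√(1 - 0.53²) = 1.179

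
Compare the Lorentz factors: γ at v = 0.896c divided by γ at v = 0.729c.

γ₁ = 1/√(1 - 0.896²) = 2.2520
γ₂ = 1/√(1 - 0.729²) = 1.4609
γ₁/γ₂ = 2.2520/1.4609 = 1.542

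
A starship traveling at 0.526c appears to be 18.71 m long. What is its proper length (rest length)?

Contracted length L = 18.71 m
γ = 1/√(1 - 0.526²) = 1.176
L₀ = γL = 1.176 × 18.71 = 22.00 m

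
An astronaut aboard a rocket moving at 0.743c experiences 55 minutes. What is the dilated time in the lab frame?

Proper time Δt₀ = 55 minutes
γ = 1/√(1 - 0.743²) = 1.4941
Δt = γΔt₀ = 1.4941 × 55 = 82.18 minutes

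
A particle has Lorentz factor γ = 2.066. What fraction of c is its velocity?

From γ = 1/√(1 - v²/c²):
1/γ² = 1/2.066² = 0.23428
v²/c² = 1 - 0.23428 = 0.76572
v/c = √(0.76572) = 0.8751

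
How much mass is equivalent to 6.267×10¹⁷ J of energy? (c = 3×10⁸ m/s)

From E = mc², we get m = E/c²
c² = (3×10⁸)² = 9×10¹⁶ m²/s²
m = 6.267×10¹⁷ / 9×10¹⁶ = 6.963 kg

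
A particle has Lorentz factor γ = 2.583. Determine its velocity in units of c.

From γ = 1/√(1 - v²/c²):
1/γ² = 1/2.583² = 0.1499
v²/c² = 1 - 0.1499 = 0.8501
v/c = √(0.8501) = 0.9220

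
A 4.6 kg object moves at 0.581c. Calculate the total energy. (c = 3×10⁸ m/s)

γ = 1/√(1 - 0.581²) = 1.22865
mc² = 4.6 × (3×10⁸)² = 4.140×10¹⁷ J
E = γmc² = 1.22865 × 4.140×10¹⁷ = 5.087×10¹⁷ J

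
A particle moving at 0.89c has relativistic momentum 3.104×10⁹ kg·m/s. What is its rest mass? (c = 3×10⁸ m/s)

γ = 1/√(1 - 0.89²) = 2.193
v = 0.89 × 3×10⁸ = 2.670×10⁸ m/s
m = p/(γv) = 3.104×10⁹/(2.193 × 2.670×10⁸) = 5.301 kg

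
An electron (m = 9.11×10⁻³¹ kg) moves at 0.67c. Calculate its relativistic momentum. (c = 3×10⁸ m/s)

γ = 1/√(1 - 0.67²) = 1.347
v = 0.67 × 3×10⁸ = 2.010×10⁸ m/s
p = γmv = 1.347 × 9.11×10⁻³¹ × 2.010×10⁸ = 2.467×10⁻²² kg·m/s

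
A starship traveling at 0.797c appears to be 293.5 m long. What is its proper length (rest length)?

Contracted length L = 293.5 m
γ = 1/√(1 - 0.797²) = 1.6557
L₀ = γL = 1.6557 × 293.5 = 485.9 m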